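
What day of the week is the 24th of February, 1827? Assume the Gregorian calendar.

January 1, 1827 is a Monday.
Jan 1, 1827 → Feb 1, 1827: 31 days (January has 31).
Feb 1, 1827 → Feb 24, 1827: 23 days.
Total: 54 days.
54 mod 7 = 5, so Monday + 5 = Saturday.

Saturday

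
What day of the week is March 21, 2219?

Sunday

Doomsday rule: the anchor day for the 2200s is Friday. For year 19: 19÷12 = 1 r 7, and 7÷4 = 1, so 1+7+1 = 9.
Friday + 9 ≡ Sunday — that's 2219's doomsday.
In March the doomsday date is Mar 14.
Mar 21 is 7 days after Mar 14; 7 mod 7 = 0, so Sunday + 0 = Sunday.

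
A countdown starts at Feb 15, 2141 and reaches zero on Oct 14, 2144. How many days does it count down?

Feb 15, 2141 → Feb 15, 2142: 365 days.
Feb 15, 2142 → Feb 15, 2143: 365 days.
Feb 15, 2143 → Feb 15, 2144: 365 days.
Feb 15, 2144 → Mar 15, 2144: 29 days (February has 29).
Mar 15, 2144 → Apr 15, 2144: 31 days (March has 31).
Apr 15, 2144 → May 15, 2144: 30 days (April has 30).
May 15, 2144 → Jun 15, 2144: 31 days (May has 31).
Jun 15, 2144 → Jul 15, 2144: 30 days (June has 30).
Jul 15, 2144 → Aug 15, 2144: 31 days (July has 31).
Aug 15, 2144 → Sep 15, 2144: 31 days (August has 31).
Sep 15, 2144 → Oct 14, 2144: 29 days.
Total: 1337 days.

1337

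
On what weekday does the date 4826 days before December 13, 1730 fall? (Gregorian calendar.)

First find the weekday of Dec 13, 1730. Doomsday rule: the anchor day for the 1700s is Sunday. For year 30: 30÷12 = 2 r 6, and 6÷4 = 1, so 2+6+1 = 9.
Sunday + 9 ≡ Tuesday — that's 1730's doomsday.
In December the doomsday date is Dec 12.
Dec 13 is 1 day after Dec 12; 1 mod 7 = 1, so Tuesday + 1 = Wednesday.
4826 mod 7 = 3, so 4826 days before a Wednesday is Wednesday − 3 = Sunday.

Sunday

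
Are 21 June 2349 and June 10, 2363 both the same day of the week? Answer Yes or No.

From Jun 21, 2349 to Jun 10, 2363 is 5102 days.
5102 mod 7 = 6, so they are different weekdays.
(Jun 21, 2349 is a Tuesday; Jun 10, 2363 is a Monday.)

No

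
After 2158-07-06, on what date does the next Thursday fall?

July 13, 2158

Jul 6, 2158 is a Thursday.
From Thursday to the next Thursday is 7 days.
Jul 6, 2158 + 7 = Jul 13, 2158.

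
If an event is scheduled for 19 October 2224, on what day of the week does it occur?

Tuesday

Doomsday rule: the anchor day for the 2200s is Friday. For year 24: 24÷12 = 2 r 0, and 0÷4 = 0, so 2+0+0 = 2.
Friday + 2 ≡ Sunday — that's 2224's doomsday.
In October the doomsday date is Oct 10.
Oct 19 is 9 days after Oct 10; 9 mod 7 = 2, so Sunday + 2 = Tuesday.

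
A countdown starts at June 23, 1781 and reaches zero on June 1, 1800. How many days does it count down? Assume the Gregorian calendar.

Jun 23, 1781 → Jun 23, 1782: 365 days.
Jun 23, 1782 → Jun 23, 1783: 365 days.
Jun 23, 1783 → Jun 23, 1784: 366 days (Feb 29, 1784 is in that span).
Jun 23, 1784 → Jun 23, 1785: 365 days.
Jun 23, 1785 → Jun 23, 1786: 365 days.
Jun 23, 1786 → Jun 23, 1787: 365 days.
Jun 23, 1787 → Jun 23, 1788: 366 days (Feb 29, 1788 is in that span).
Jun 23, 1788 → Jun 23, 1789: 365 days.
Jun 23, 1789 → Jun 23, 1790: 365 days.
Jun 23, 1790 → Jun 23, 1791: 365 days.
Jun 23, 1791 → Jun 23, 1792: 366 days (Feb 29, 1792 is in that span).
Jun 23, 1792 → Jun 23, 1793: 365 days.
Jun 23, 1793 → Jun 23, 1794: 365 days.
Jun 23, 1794 → Jun 23, 1795: 365 days.
Jun 23, 1795 → Jun 23, 1796: 366 days (Feb 29, 1796 is in that span).
Jun 23, 1796 → Jun 23, 1797: 365 days.
Jun 23, 1797 → Jun 23, 1798: 365 days.
Jun 23, 1798 → Jun 23, 1799: 365 days.
Jun 23, 1799 → Jul 23, 1799: 30 days (June has 30).
Jul 23, 1799 → Aug 23, 1799: 31 days (July has 31).
Aug 23, 1799 → Sep 23, 1799: 31 days (August has 31).
Sep 23, 1799 → Oct 23, 1799: 30 days (September has 30).
Oct 23, 1799 → Nov 23, 1799: 31 days (October has 31).
Nov 23, 1799 → Dec 23, 1799: 30 days (November has 30).
Dec 23, 1799 → Jan 23, 1800: 31 days (December has 31).
Jan 23, 1800 → Feb 23, 1800: 31 days (January has 31).
Feb 23, 1800 → Mar 23, 1800: 28 days (February has 28).
Mar 23, 1800 → Apr 23, 1800: 31 days (March has 31).
Apr 23, 1800 → May 23, 1800: 30 days (April has 30).
May 23, 1800 → Jun 1, 1800: 9 days.
Total: 6917 days.

6917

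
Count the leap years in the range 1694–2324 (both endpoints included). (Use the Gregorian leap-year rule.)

152

Multiples of 4 in [1694,2324]: 158.
Of those, multiples of 100: 7 (not leap unless ÷400).
Multiples of 400: 1.
Leap years = 158 − 7 + 1 = 152.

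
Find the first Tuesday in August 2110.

August 1, 2110 is a Friday.
The first Tuesday is therefore August 5 (4 days later).

August 5, 2110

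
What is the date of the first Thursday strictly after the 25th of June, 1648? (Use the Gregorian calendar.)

Jun 25, 1648 is a Thursday.
From Thursday to the next Thursday is 7 days.
Jun 25, 1648 + 7 = Jul 2, 1648.

July 2, 1648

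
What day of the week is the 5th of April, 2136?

Thursday

January 1, 2136 is a Sunday.
Jan 1, 2136 → Feb 1, 2136: 31 days (January has 31).
Feb 1, 2136 → Mar 1, 2136: 29 days (February has 29).
Mar 1, 2136 → Apr 1, 2136: 31 days (March has 31).
Apr 1, 2136 → Apr 5, 2136: 4 days.
Total: 95 days.
95 mod 7 = 4, so Sunday + 4 = Thursday.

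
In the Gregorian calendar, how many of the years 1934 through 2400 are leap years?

Multiples of 4 in [1934,2400]: 117.
Of those, multiples of 100: 5 (not leap unless ÷400).
Multiples of 400: 2.
Leap years = 117 − 5 + 2 = 114.

114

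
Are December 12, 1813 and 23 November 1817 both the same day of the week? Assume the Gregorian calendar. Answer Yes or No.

Yes

From Dec 12, 1813 to Nov 23, 1817 is 1442 days.
1442 mod 7 = 0, so they are the same weekday.
(Dec 12, 1813 is a Sunday; Nov 23, 1817 is a Sunday.)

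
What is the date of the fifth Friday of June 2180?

June 1, 2180 is a Thursday.
The first Friday is therefore June 2 (1 days later).
The fifth Friday is 2 + 4×7 = June 30.

June 30, 2180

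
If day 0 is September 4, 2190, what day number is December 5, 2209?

Sep 4, 2190 → Sep 4, 2191: 365 days.
Sep 4, 2191 → Sep 4, 2192: 366 days (Feb 29, 2192 is in that span).
Sep 4, 2192 → Sep 4, 2193: 365 days.
Sep 4, 2193 → Sep 4, 2194: 365 days.
Sep 4, 2194 → Sep 4, 2195: 365 days.
Sep 4, 2195 → Sep 4, 2196: 366 days (Feb 29, 2196 is in that span).
Sep 4, 2196 → Sep 4, 2197: 365 days.
Sep 4, 2197 → Sep 4, 2198: 365 days.
Sep 4, 2198 → Sep 4, 2199: 365 days.
Sep 4, 2199 → Sep 4, 2200: 365 days.
Sep 4, 2200 → Sep 4, 2201: 365 days.
Sep 4, 2201 → Sep 4, 2202: 365 days.
Sep 4, 2202 → Sep 4, 2203: 365 days.
Sep 4, 2203 → Sep 4, 2204: 366 days (Feb 29, 2204 is in that span).
Sep 4, 2204 → Sep 4, 2205: 365 days.
Sep 4, 2205 → Sep 4, 2206: 365 days.
Sep 4, 2206 → Sep 4, 2207: 365 days.
Sep 4, 2207 → Sep 4, 2208: 366 days (Feb 29, 2208 is in that span).
Sep 4, 2208 → Sep 4, 2209: 365 days.
Sep 4, 2209 → Oct 4, 2209: 30 days (September has 30).
Oct 4, 2209 → Nov 4, 2209: 31 days (October has 31).
Nov 4, 2209 → Dec 4, 2209: 30 days (November has 30).
Dec 4, 2209 → Dec 5, 2209: 1 days.
Total: 7031 days.

7031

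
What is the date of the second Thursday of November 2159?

November 8, 2159

November 1, 2159 is a Thursday.
The first Thursday is therefore November 1 (same day).
The second Thursday is 1 + 1×7 = November 8.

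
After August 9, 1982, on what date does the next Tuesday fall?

August 10, 1982

Aug 9, 1982 is a Monday.
From Monday to the next Tuesday is 1 day.
Aug 9, 1982 + 1 = Aug 10, 1982.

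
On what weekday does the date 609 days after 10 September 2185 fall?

First find the weekday of Sep 10, 2185. Doomsday rule: the anchor day for the 2100s is Sunday. For year 85: 85÷12 = 7 r 1, and 1÷4 = 0, so 7+1+0 = 8.
Sunday + 8 ≡ Monday — that's 2185's doomsday.
In September the doomsday date is Sep 5.
Sep 10 is 5 days after Sep 5; 5 mod 7 = 5, so Monday + 5 = Saturday.
609 mod 7 = 0, so 609 days after a Saturday is Saturday + 0 = Saturday.

Saturday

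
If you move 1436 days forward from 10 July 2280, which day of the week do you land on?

Sunday

First find the weekday of Jul 10, 2280. Doomsday rule: the anchor day for the 2200s is Friday. For year 80: 80÷12 = 6 r 8, and 8÷4 = 2, so 6+8+2 = 16.
Friday + 16 ≡ Sunday — that's 2280's doomsday.
In July the doomsday date is Jul 11.
Jul 10 is 1 day before Jul 11; 1 mod 7 = 1, so Sunday − 1 = Saturday.
1436 mod 7 = 1, so 1436 days after a Saturday is Saturday + 1 = Sunday.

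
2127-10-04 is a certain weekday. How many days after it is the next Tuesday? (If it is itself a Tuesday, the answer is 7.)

Oct 4, 2127 is a Saturday.
From Saturday to the next Tuesday is 3 days.

3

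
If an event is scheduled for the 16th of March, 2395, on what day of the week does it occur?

Thursday

Doomsday rule: the anchor day for the 2300s is Wednesday. For year 95: 95÷12 = 7 r 11, and 11÷4 = 2, so 7+11+2 = 20.
Wednesday + 20 ≡ Tuesday — that's 2395's doomsday.
In March the doomsday date is Mar 14.
Mar 16 is 2 days after Mar 14; 2 mod 7 = 2, so Tuesday + 2 = Thursday.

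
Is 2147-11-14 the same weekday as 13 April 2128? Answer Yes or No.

Yes

From Apr 13, 2128 to Nov 14, 2147 is 7154 days.
7154 mod 7 = 0, so they are the same weekday.
(Apr 13, 2128 is a Tuesday; Nov 14, 2147 is a Tuesday.)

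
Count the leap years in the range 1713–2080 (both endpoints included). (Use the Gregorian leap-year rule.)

90

Multiples of 4 in [1713,2080]: 92.
Of those, multiples of 100: 3 (not leap unless ÷400).
Multiples of 400: 1.
Leap years = 92 − 3 + 1 = 90.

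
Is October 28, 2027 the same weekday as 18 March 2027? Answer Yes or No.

Yes

From Mar 18, 2027 to Oct 28, 2027 is 224 days.
224 mod 7 = 0, so they are the same weekday.
(Mar 18, 2027 is a Thursday; Oct 28, 2027 is a Thursday.)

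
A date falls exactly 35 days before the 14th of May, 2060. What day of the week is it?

Friday

First find the weekday of May 14, 2060. Doomsday rule: the anchor day for the 2000s is Tuesday. For year 60: 60÷12 = 5 r 0, and 0÷4 = 0, so 5+0+0 = 5.
Tuesday + 5 ≡ Sunday — that's 2060's doomsday.
In May the doomsday date is May 9.
May 14 is 5 days after May 9; 5 mod 7 = 5, so Sunday + 5 = Friday.
35 mod 7 = 0, so 35 days before a Friday is Friday − 0 = Friday.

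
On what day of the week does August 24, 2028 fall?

Thursday

Doomsday rule: the anchor day for the 2000s is Tuesday. For year 28: 28÷12 = 2 r 4, and 4÷4 = 1, so 2+4+1 = 7.
Tuesday + 7 ≡ Tuesday — that's 2028's doomsday.
In August the doomsday date is Aug 8.
Aug 24 is 16 days after Aug 8; 16 mod 7 = 2, so Tuesday + 2 = Thursday.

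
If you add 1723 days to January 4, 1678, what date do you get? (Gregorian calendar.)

September 23, 1682

+365 (one year) → Jan 4, 1679 (1358 left).
+365 (one year) → Jan 4, 1680 (993 left).
+366 (one year; includes Feb 29, 1680) → Jan 4, 1681 (627 left).
+365 (one year) → Jan 4, 1682 (262 left).
Jan has 31 days: +28 → Feb 1, 1682 (234 left).
Feb has 28 days: +28 → Mar 1, 1682 (206 left).
Mar has 31 days: +31 → Apr 1, 1682 (175 left).
Apr has 30 days: +30 → May 1, 1682 (145 left).
May has 31 days: +31 → Jun 1, 1682 (114 left).
Jun has 30 days: +30 → Jul 1, 1682 (84 left).
Jul has 31 days: +31 → Aug 1, 1682 (53 left).
Aug has 31 days: +31 → Sep 1, 1682 (22 left).
+22 → Sep 23, 1682.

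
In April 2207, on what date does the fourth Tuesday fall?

April 28, 2207

April 1, 2207 is a Wednesday.
The first Tuesday is therefore April 7 (6 days later).
The fourth Tuesday is 7 + 3×7 = April 28.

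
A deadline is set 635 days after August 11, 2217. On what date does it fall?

May 8, 2219

+365 (one year) → Aug 11, 2218 (270 left).
Aug has 31 days: +21 → Sep 1, 2218 (249 left).
Sep has 30 days: +30 → Oct 1, 2218 (219 left).
Oct has 31 days: +31 → Nov 1, 2218 (188 left).
Nov has 30 days: +30 → Dec 1, 2218 (158 left).
Dec has 31 days: +31 → Jan 1, 2219 (127 left).
Jan has 31 days: +31 → Feb 1, 2219 (96 left).
Feb has 28 days: +28 → Mar 1, 2219 (68 left).
Mar has 31 days: +31 → Apr 1, 2219 (37 left).
Apr has 30 days: +30 → May 1, 2219 (7 left).
+7 → May 8, 2219.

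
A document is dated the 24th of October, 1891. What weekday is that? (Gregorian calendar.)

Saturday

January 1, 1891 is a Thursday.
Jan 1, 1891 → Feb 1, 1891: 31 days (January has 31).
Feb 1, 1891 → Mar 1, 1891: 28 days (February has 28).
Mar 1, 1891 → Apr 1, 1891: 31 days (March has 31).
Apr 1, 1891 → May 1, 1891: 30 days (April has 30).
May 1, 1891 → Jun 1, 1891: 31 days (May has 31).
Jun 1, 1891 → Jul 1, 1891: 30 days (June has 30).
Jul 1, 1891 → Aug 1, 1891: 31 days (July has 31).
Aug 1, 1891 → Sep 1, 1891: 31 days (August has 31).
Sep 1, 1891 → Oct 1, 1891: 30 days (September has 30).
Oct 1, 1891 → Oct 24, 1891: 23 days.
Total: 296 days.
296 mod 7 = 2, so Thursday + 2 = Saturday.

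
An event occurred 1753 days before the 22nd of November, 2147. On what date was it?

February 3, 2143

−365 (one year) → Nov 22, 2146 (1388 left).
−365 (one year) → Nov 22, 2145 (1023 left).
−365 (one year) → Nov 22, 2144 (658 left).
−366 (one year; includes Feb 29, 2144) → Nov 22, 2143 (292 left).
−22 → Oct 31, 2143 (end of Oct, 31 days; 270 left).
−31 → Sep 30, 2143 (end of Sep, 30 days; 239 left).
−30 → Aug 31, 2143 (end of Aug, 31 days; 209 left).
−31 → Jul 31, 2143 (end of Jul, 31 days; 178 left).
−31 → Jun 30, 2143 (end of Jun, 30 days; 147 left).
−30 → May 31, 2143 (end of May, 31 days; 117 left).
−31 → Apr 30, 2143 (end of Apr, 30 days; 86 left).
−30 → Mar 31, 2143 (end of Mar, 31 days; 56 left).
−31 → Feb 28, 2143 (end of Feb, 28 days; 25 left).
−25 → Feb 3, 2143.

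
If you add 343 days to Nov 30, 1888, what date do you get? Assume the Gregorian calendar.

November 8, 1889

Nov has 30 days: +1 → Dec 1, 1888 (342 left).
Dec has 31 days: +31 → Jan 1, 1889 (311 left).
Jan has 31 days: +31 → Feb 1, 1889 (280 left).
Feb has 28 days: +28 → Mar 1, 1889 (252 left).
Mar has 31 days: +31 → Apr 1, 1889 (221 left).
Apr has 30 days: +30 → May 1, 1889 (191 left).
May has 31 days: +31 → Jun 1, 1889 (160 left).
Jun has 30 days: +30 → Jul 1, 1889 (130 left).
Jul has 31 days: +31 → Aug 1, 1889 (99 left).
Aug has 31 days: +31 → Sep 1, 1889 (68 left).
Sep has 30 days: +30 → Oct 1, 1889 (38 left).
Oct has 31 days: +31 → Nov 1, 1889 (7 left).
+7 → Nov 8, 1889.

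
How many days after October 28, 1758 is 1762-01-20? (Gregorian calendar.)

Oct 28, 1758 → Oct 28, 1759: 365 days.
Oct 28, 1759 → Oct 28, 1760: 366 days (Feb 29, 1760 is in that span).
Oct 28, 1760 → Oct 28, 1761: 365 days.
Oct 28, 1761 → Nov 28, 1761: 31 days (October has 31).
Nov 28, 1761 → Dec 28, 1761: 30 days (November has 30).
Dec 28, 1761 → Jan 20, 1762: 23 days.
Total: 1180 days.

1180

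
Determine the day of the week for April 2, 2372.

Sunday

Doomsday rule: the anchor day for the 2300s is Wednesday. For year 72: 72÷12 = 6 r 0, and 0÷4 = 0, so 6+0+0 = 6.
Wednesday + 6 ≡ Tuesday — that's 2372's doomsday.
In April the doomsday date is Apr 4.
Apr 2 is 2 days before Apr 4; 2 mod 7 = 2, so Tuesday − 2 = Sunday.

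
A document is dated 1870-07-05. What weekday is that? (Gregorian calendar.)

Tuesday

January 1, 1870 is a Saturday.
Jan 1, 1870 → Feb 1, 1870: 31 days (January has 31).
Feb 1, 1870 → Mar 1, 1870: 28 days (February has 28).
Mar 1, 1870 → Apr 1, 1870: 31 days (March has 31).
Apr 1, 1870 → May 1, 1870: 30 days (April has 30).
May 1, 1870 → Jun 1, 1870: 31 days (May has 31).
Jun 1, 1870 → Jul 1, 1870: 30 days (June has 30).
Jul 1, 1870 → Jul 5, 1870: 4 days.
Total: 185 days.
185 mod 7 = 3, so Saturday + 3 = Tuesday.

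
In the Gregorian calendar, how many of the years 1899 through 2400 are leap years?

122

Multiples of 4 in [1899,2400]: 126.
Of those, multiples of 100: 6 (not leap unless ÷400).
Multiples of 400: 2.
Leap years = 126 − 6 + 2 = 122.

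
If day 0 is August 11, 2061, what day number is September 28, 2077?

5892

Aug 11, 2061 → Aug 11, 2062: 365 days.
Aug 11, 2062 → Aug 11, 2063: 365 days.
Aug 11, 2063 → Aug 11, 2064: 366 days (Feb 29, 2064 is in that span).
Aug 11, 2064 → Aug 11, 2065: 365 days.
Aug 11, 2065 → Aug 11, 2066: 365 days.
Aug 11, 2066 → Aug 11, 2067: 365 days.
Aug 11, 2067 → Aug 11, 2068: 366 days (Feb 29, 2068 is in that span).
Aug 11, 2068 → Aug 11, 2069: 365 days.
Aug 11, 2069 → Aug 11, 2070: 365 days.
Aug 11, 2070 → Aug 11, 2071: 365 days.
Aug 11, 2071 → Aug 11, 2072: 366 days (Feb 29, 2072 is in that span).
Aug 11, 2072 → Aug 11, 2073: 365 days.
Aug 11, 2073 → Aug 11, 2074: 365 days.
Aug 11, 2074 → Aug 11, 2075: 365 days.
Aug 11, 2075 → Aug 11, 2076: 366 days (Feb 29, 2076 is in that span).
Aug 11, 2076 → Aug 11, 2077: 365 days.
Aug 11, 2077 → Sep 11, 2077: 31 days (August has 31).
Sep 11, 2077 → Sep 28, 2077: 17 days.
Total: 5892 days.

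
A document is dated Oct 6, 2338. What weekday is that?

Doomsday rule: the anchor day for the 2300s is Wednesday. For year 38: 38÷12 = 3 r 2, and 2÷4 = 0, so 3+2+0 = 5.
Wednesday + 5 ≡ Monday — that's 2338's doomsday.
In October the doomsday date is Oct 10.
Oct 6 is 4 days before Oct 10; 4 mod 7 = 4, so Monday − 4 = Thursday.

Thursday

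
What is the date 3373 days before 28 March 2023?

January 1, 2014

−365 (one year) → Mar 28, 2022 (3008 left).
−365 (one year) → Mar 28, 2021 (2643 left).
−365 (one year) → Mar 28, 2020 (2278 left).
−366 (one year; includes Feb 29, 2020) → Mar 28, 2019 (1912 left).
−365 (one year) → Mar 28, 2018 (1547 left).
−365 (one year) → Mar 28, 2017 (1182 left).
−365 (one year) → Mar 28, 2016 (817 left).
−366 (one year; includes Feb 29, 2016) → Mar 28, 2015 (451 left).
−365 (one year) → Mar 28, 2014 (86 left).
−28 → Feb 28, 2014 (end of Feb, 28 days; 58 left).
−28 → Jan 31, 2014 (end of Jan, 31 days; 30 left).
−30 → Jan 1, 2014.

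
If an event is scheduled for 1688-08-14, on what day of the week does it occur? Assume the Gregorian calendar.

Saturday

Doomsday rule: the anchor day for the 1600s is Tuesday. For year 88: 88÷12 = 7 r 4, and 4÷4 = 1, so 7+4+1 = 12.
Tuesday + 12 ≡ Sunday — that's 1688's doomsday.
In August the doomsday date is Aug 8.
Aug 14 is 6 days after Aug 8; 6 mod 7 = 6, so Sunday + 6 = Saturday.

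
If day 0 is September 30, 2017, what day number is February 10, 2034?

Sep 30, 2017 → Sep 30, 2018: 365 days.
Sep 30, 2018 → Sep 30, 2019: 365 days.
Sep 30, 2019 → Sep 30, 2020: 366 days (Feb 29, 2020 is in that span).
Sep 30, 2020 → Sep 30, 2021: 365 days.
Sep 30, 2021 → Sep 30, 2022: 365 days.
Sep 30, 2022 → Sep 30, 2023: 365 days.
Sep 30, 2023 → Sep 30, 2024: 366 days (Feb 29, 2024 is in that span).
Sep 30, 2024 → Sep 30, 2025: 365 days.
Sep 30, 2025 → Sep 30, 2026: 365 days.
Sep 30, 2026 → Sep 30, 2027: 365 days.
Sep 30, 2027 → Sep 30, 2028: 366 days (Feb 29, 2028 is in that span).
Sep 30, 2028 → Sep 30, 2029: 365 days.
Sep 30, 2029 → Sep 30, 2030: 365 days.
Sep 30, 2030 → Sep 30, 2031: 365 days.
Sep 30, 2031 → Sep 30, 2032: 366 days (Feb 29, 2032 is in that span).
Sep 30, 2032 → Sep 30, 2033: 365 days.
Sep 30, 2033 → Oct 30, 2033: 30 days (September has 30).
Oct 30, 2033 → Nov 30, 2033: 31 days (October has 31).
Nov 30, 2033 → Dec 30, 2033: 30 days (November has 30).
Dec 30, 2033 → Jan 30, 2034: 31 days (December has 31).
Jan 30, 2034 → Feb 10, 2034: 11 days.
Total: 5977 days.

5977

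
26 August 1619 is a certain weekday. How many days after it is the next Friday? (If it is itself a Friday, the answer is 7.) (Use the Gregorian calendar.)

Aug 26, 1619 is a Monday.
From Monday to the next Friday is 4 days.

4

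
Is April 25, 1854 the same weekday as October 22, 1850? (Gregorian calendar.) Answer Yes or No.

Yes

From Oct 22, 1850 to Apr 25, 1854 is 1281 days.
1281 mod 7 = 0, so they are the same weekday.
(Oct 22, 1850 is a Tuesday; Apr 25, 1854 is a Tuesday.)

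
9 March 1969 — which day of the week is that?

Sunday

January 1, 1969 is a Wednesday.
Jan 1, 1969 → Feb 1, 1969: 31 days (January has 31).
Feb 1, 1969 → Mar 1, 1969: 28 days (February has 28).
Mar 1, 1969 → Mar 9, 1969: 8 days.
Total: 67 days.
67 mod 7 = 4, so Wednesday + 4 = Sunday.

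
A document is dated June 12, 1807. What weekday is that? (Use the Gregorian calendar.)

Doomsday rule: the anchor day for the 1800s is Friday. For year 07: 7÷12 = 0 r 7, and 7÷4 = 1, so 0+7+1 = 8.
Friday + 8 ≡ Saturday — that's 1807's doomsday.
In June the doomsday date is Jun 6.
Jun 12 is 6 days after Jun 6; 6 mod 7 = 6, so Saturday + 6 = Friday.

Friday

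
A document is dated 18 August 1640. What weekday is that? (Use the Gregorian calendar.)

Doomsday rule: the anchor day for the 1600s is Tuesday. For year 40: 40÷12 = 3 r 4, and 4÷4 = 1, so 3+4+1 = 8.
Tuesday + 8 ≡ Wednesday — that's 1640's doomsday.
In August the doomsday date is Aug 8.
Aug 18 is 10 days after Aug 8; 10 mod 7 = 3, so Wednesday + 3 = Saturday.

Saturday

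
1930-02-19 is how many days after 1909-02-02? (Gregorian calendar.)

7687

Feb 2, 1909 → Feb 2, 1910: 365 days.
Feb 2, 1910 → Feb 2, 1911: 365 days.
Feb 2, 1911 → Feb 2, 1912: 365 days.
Feb 2, 1912 → Feb 2, 1913: 366 days (Feb 29, 1912 is in that span).
Feb 2, 1913 → Feb 2, 1914: 365 days.
Feb 2, 1914 → Feb 2, 1915: 365 days.
Feb 2, 1915 → Feb 2, 1916: 365 days.
Feb 2, 1916 → Feb 2, 1917: 366 days (Feb 29, 1916 is in that span).
Feb 2, 1917 → Feb 2, 1918: 365 days.
Feb 2, 1918 → Feb 2, 1919: 365 days.
Feb 2, 1919 → Feb 2, 1920: 365 days.
Feb 2, 1920 → Feb 2, 1921: 366 days (Feb 29, 1920 is in that span).
Feb 2, 1921 → Feb 2, 1922: 365 days.
Feb 2, 1922 → Feb 2, 1923: 365 days.
Feb 2, 1923 → Feb 2, 1924: 365 days.
Feb 2, 1924 → Feb 2, 1925: 366 days (Feb 29, 1924 is in that span).
Feb 2, 1925 → Feb 2, 1926: 365 days.
Feb 2, 1926 → Feb 2, 1927: 365 days.
Feb 2, 1927 → Feb 2, 1928: 365 days.
Feb 2, 1928 → Feb 2, 1929: 366 days (Feb 29, 1928 is in that span).
Feb 2, 1929 → Mar 2, 1929: 28 days (February has 28).
Mar 2, 1929 → Apr 2, 1929: 31 days (March has 31).
Apr 2, 1929 → May 2, 1929: 30 days (April has 30).
May 2, 1929 → Jun 2, 1929: 31 days (May has 31).
Jun 2, 1929 → Jul 2, 1929: 30 days (June has 30).
Jul 2, 1929 → Aug 2, 1929: 31 days (July has 31).
Aug 2, 1929 → Sep 2, 1929: 31 days (August has 31).
Sep 2, 1929 → Oct 2, 1929: 30 days (September has 30).
Oct 2, 1929 → Nov 2, 1929: 31 days (October has 31).
Nov 2, 1929 → Dec 2, 1929: 30 days (November has 30).
Dec 2, 1929 → Jan 2, 1930: 31 days (December has 31).
Jan 2, 1930 → Feb 2, 1930: 31 days (January has 31).
Feb 2, 1930 → Feb 19, 1930: 17 days.
Total: 7687 days.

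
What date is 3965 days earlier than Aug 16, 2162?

October 8, 2151

−365 (one year) → Aug 16, 2161 (3600 left).
−365 (one year) → Aug 16, 2160 (3235 left).
−366 (one year; includes Feb 29, 2160) → Aug 16, 2159 (2869 left).
−365 (one year) → Aug 16, 2158 (2504 left).
−365 (one year) → Aug 16, 2157 (2139 left).
−365 (one year) → Aug 16, 2156 (1774 left).
−366 (one year; includes Feb 29, 2156) → Aug 16, 2155 (1408 left).
−365 (one year) → Aug 16, 2154 (1043 left).
−365 (one year) → Aug 16, 2153 (678 left).
−365 (one year) → Aug 16, 2152 (313 left).
−16 → Jul 31, 2152 (end of Jul, 31 days; 297 left).
−31 → Jun 30, 2152 (end of Jun, 30 days; 266 left).
−30 → May 31, 2152 (end of May, 31 days; 236 left).
−31 → Apr 30, 2152 (end of Apr, 30 days; 205 left).
−30 → Mar 31, 2152 (end of Mar, 31 days; 175 left).
−31 → Feb 29, 2152 (end of Feb, 29 days; 144 left).
−29 → Jan 31, 2152 (end of Jan, 31 days; 115 left).
−31 → Dec 31, 2151 (end of Dec, 31 days; 84 left).
−31 → Nov 30, 2151 (end of Nov, 30 days; 53 left).
−30 → Oct 31, 2151 (end of Oct, 31 days; 23 left).
−23 → Oct 8, 2151.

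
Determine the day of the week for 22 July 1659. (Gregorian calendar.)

Tuesday

Doomsday rule: the anchor day for the 1600s is Tuesday. For year 59: 59÷12 = 4 r 11, and 11÷4 = 2, so 4+11+2 = 17.
Tuesday + 17 ≡ Friday — that's 1659's doomsday.
In July the doomsday date is Jul 11.
Jul 22 is 11 days after Jul 11; 11 mod 7 = 4, so Friday + 4 = Tuesday.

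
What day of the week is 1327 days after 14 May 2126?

Saturday

May 14, 2126 is a Tuesday.
1327 mod 7 = 4, so 1327 days after a Tuesday is Tuesday + 4 = Saturday.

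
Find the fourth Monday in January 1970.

January 26, 1970

January 1, 1970 is a Thursday.
The first Monday is therefore January 5 (4 days later).
The fourth Monday is 5 + 3×7 = January 26.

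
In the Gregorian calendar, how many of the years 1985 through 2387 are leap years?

Multiples of 4 in [1985,2387]: 100.
Of those, multiples of 100: 4 (not leap unless ÷400).
Multiples of 400: 1.
Leap years = 100 − 4 + 1 = 97.

97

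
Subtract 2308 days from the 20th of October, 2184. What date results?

June 26, 2178

−366 (one year; includes Feb 29, 2184) → Oct 20, 2183 (1942 left).
−365 (one year) → Oct 20, 2182 (1577 left).
−365 (one year) → Oct 20, 2181 (1212 left).
−365 (one year) → Oct 20, 2180 (847 left).
−366 (one year; includes Feb 29, 2180) → Oct 20, 2179 (481 left).
−365 (one year) → Oct 20, 2178 (116 left).
−20 → Sep 30, 2178 (end of Sep, 30 days; 96 left).
−30 → Aug 31, 2178 (end of Aug, 31 days; 66 left).
−31 → Jul 31, 2178 (end of Jul, 31 days; 35 left).
−31 → Jun 30, 2178 (end of Jun, 30 days; 4 left).
−4 → Jun 26, 2178.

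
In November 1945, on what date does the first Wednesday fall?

November 1, 1945 is a Thursday.
The first Wednesday is therefore November 7 (6 days later).

November 7, 1945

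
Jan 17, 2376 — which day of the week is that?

Saturday

Doomsday rule: the anchor day for the 2300s is Wednesday. For year 76: 76÷12 = 6 r 4, and 4÷4 = 1, so 6+4+1 = 11.
Wednesday + 11 ≡ Sunday — that's 2376's doomsday.
In January the doomsday date is Jan 4 (2376 is a leap year (divisible by 4)).
Jan 17 is 13 days after Jan 4; 13 mod 7 = 6, so Sunday + 6 = Saturday.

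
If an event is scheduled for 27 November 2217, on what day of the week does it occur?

Thursday

Doomsday rule: the anchor day for the 2200s is Friday. For year 17: 17÷12 = 1 r 5, and 5÷4 = 1, so 1+5+1 = 7.
Friday + 7 ≡ Friday — that's 2217's doomsday.
In November the doomsday date is Nov 7.
Nov 27 is 20 days after Nov 7; 20 mod 7 = 6, so Friday + 6 = Thursday.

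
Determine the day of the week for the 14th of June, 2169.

Doomsday rule: the anchor day for the 2100s is Sunday. For year 69: 69÷12 = 5 r 9, and 9÷4 = 2, so 5+9+2 = 16.
Sunday + 16 ≡ Tuesday — that's 2169's doomsday.
In June the doomsday date is Jun 6.
Jun 14 is 8 days after Jun 6; 8 mod 7 = 1, so Tuesday + 1 = Wednesday.

Wednesday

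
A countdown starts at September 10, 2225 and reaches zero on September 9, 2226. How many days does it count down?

364

Sep 10, 2225 → Oct 10, 2225: 30 days (September has 30).
Oct 10, 2225 → Nov 10, 2225: 31 days (October has 31).
Nov 10, 2225 → Dec 10, 2225: 30 days (November has 30).
Dec 10, 2225 → Jan 10, 2226: 31 days (December has 31).
Jan 10, 2226 → Feb 10, 2226: 31 days (January has 31).
Feb 10, 2226 → Mar 10, 2226: 28 days (February has 28).
Mar 10, 2226 → Apr 10, 2226: 31 days (March has 31).
Apr 10, 2226 → May 10, 2226: 30 days (April has 30).
May 10, 2226 → Jun 10, 2226: 31 days (May has 31).
Jun 10, 2226 → Jul 10, 2226: 30 days (June has 30).
Jul 10, 2226 → Aug 10, 2226: 31 days (July has 31).
Aug 10, 2226 → Sep 9, 2226: 30 days.
Total: 364 days.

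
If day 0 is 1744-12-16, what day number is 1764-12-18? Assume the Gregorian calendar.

7307

Dec 16, 1744 → Dec 16, 1745: 365 days.
Dec 16, 1745 → Dec 16, 1746: 365 days.
Dec 16, 1746 → Dec 16, 1747: 365 days.
Dec 16, 1747 → Dec 16, 1748: 366 days (Feb 29, 1748 is in that span).
Dec 16, 1748 → Dec 16, 1749: 365 days.
Dec 16, 1749 → Dec 16, 1750: 365 days.
Dec 16, 1750 → Dec 16, 1751: 365 days.
Dec 16, 1751 → Dec 16, 1752: 366 days (Feb 29, 1752 is in that span).
Dec 16, 1752 → Dec 16, 1753: 365 days.
Dec 16, 1753 → Dec 16, 1754: 365 days.
Dec 16, 1754 → Dec 16, 1755: 365 days.
Dec 16, 1755 → Dec 16, 1756: 366 days (Feb 29, 1756 is in that span).
Dec 16, 1756 → Dec 16, 1757: 365 days.
Dec 16, 1757 → Dec 16, 1758: 365 days.
Dec 16, 1758 → Dec 16, 1759: 365 days.
Dec 16, 1759 → Dec 16, 1760: 366 days (Feb 29, 1760 is in that span).
Dec 16, 1760 → Dec 16, 1761: 365 days.
Dec 16, 1761 → Dec 16, 1762: 365 days.
Dec 16, 1762 → Dec 16, 1763: 365 days.
Dec 16, 1763 → Jan 16, 1764: 31 days (December has 31).
Jan 16, 1764 → Feb 16, 1764: 31 days (January has 31).
Feb 16, 1764 → Mar 16, 1764: 29 days (February has 29).
Mar 16, 1764 → Apr 16, 1764: 31 days (March has 31).
Apr 16, 1764 → May 16, 1764: 30 days (April has 30).
May 16, 1764 → Jun 16, 1764: 31 days (May has 31).
Jun 16, 1764 → Jul 16, 1764: 30 days (June has 30).
Jul 16, 1764 → Aug 16, 1764: 31 days (July has 31).
Aug 16, 1764 → Sep 16, 1764: 31 days (August has 31).
Sep 16, 1764 → Oct 16, 1764: 30 days (September has 30).
Oct 16, 1764 → Nov 16, 1764: 31 days (October has 31).
Nov 16, 1764 → Dec 16, 1764: 30 days (November has 30).
Dec 16, 1764 → Dec 18, 1764: 2 days.
Total: 7307 days.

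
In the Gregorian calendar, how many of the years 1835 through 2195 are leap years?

Multiples of 4 in [1835,2195]: 90.
Of those, multiples of 100: 3 (not leap unless ÷400).
Multiples of 400: 1.
Leap years = 90 − 3 + 1 = 88.

88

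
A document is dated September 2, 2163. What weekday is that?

January 1, 2163 is a Saturday.
Jan 1, 2163 → Feb 1, 2163: 31 days (January has 31).
Feb 1, 2163 → Mar 1, 2163: 28 days (February has 28).
Mar 1, 2163 → Apr 1, 2163: 31 days (March has 31).
Apr 1, 2163 → May 1, 2163: 30 days (April has 30).
May 1, 2163 → Jun 1, 2163: 31 days (May has 31).
Jun 1, 2163 → Jul 1, 2163: 30 days (June has 30).
Jul 1, 2163 → Aug 1, 2163: 31 days (July has 31).
Aug 1, 2163 → Sep 1, 2163: 31 days (August has 31).
Sep 1, 2163 → Sep 2, 2163: 1 days.
Total: 244 days.
244 mod 7 = 6, so Saturday + 6 = Friday.

Friday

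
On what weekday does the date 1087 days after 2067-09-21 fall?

First find the weekday of Sep 21, 2067. Doomsday rule: the anchor day for the 2000s is Tuesday. For year 67: 67÷12 = 5 r 7, and 7÷4 = 1, so 5+7+1 = 13.
Tuesday + 13 ≡ Monday — that's 2067's doomsday.
In September the doomsday date is Sep 5.
Sep 21 is 16 days after Sep 5; 16 mod 7 = 2, so Monday + 2 = Wednesday.
1087 mod 7 = 2, so 1087 days after a Wednesday is Wednesday + 2 = Friday.

Friday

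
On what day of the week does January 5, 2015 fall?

Doomsday rule: the anchor day for the 2000s is Tuesday. For year 15: 15÷12 = 1 r 3, and 3÷4 = 0, so 1+3+0 = 4.
Tuesday + 4 ≡ Saturday — that's 2015's doomsday.
In January the doomsday date is Jan 3 (2015 is not a leap year).
Jan 5 is 2 days after Jan 3; 2 mod 7 = 2, so Saturday + 2 = Monday.

Monday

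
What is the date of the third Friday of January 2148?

January 1, 2148 is a Monday.
The first Friday is therefore January 5 (4 days later).
The third Friday is 5 + 2×7 = January 19.

January 19, 2148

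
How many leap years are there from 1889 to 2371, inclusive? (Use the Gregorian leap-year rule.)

Multiples of 4 in [1889,2371]: 120.
Of those, multiples of 100: 5 (not leap unless ÷400).
Multiples of 400: 1.
Leap years = 120 − 5 + 1 = 116.

116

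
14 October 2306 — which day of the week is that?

Sunday

Doomsday rule: the anchor day for the 2300s is Wednesday. For year 06: 6÷12 = 0 r 6, and 6÷4 = 1, so 0+6+1 = 7.
Wednesday + 7 ≡ Wednesday — that's 2306's doomsday.
In October the doomsday date is Oct 10.
Oct 14 is 4 days after Oct 10; 4 mod 7 = 4, so Wednesday + 4 = Sunday.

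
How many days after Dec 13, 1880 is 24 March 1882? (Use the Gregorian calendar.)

466

Dec 13, 1880 → Dec 13, 1881: 365 days.
Dec 13, 1881 → Jan 13, 1882: 31 days (December has 31).
Jan 13, 1882 → Feb 13, 1882: 31 days (January has 31).
Feb 13, 1882 → Mar 13, 1882: 28 days (February has 28).
Mar 13, 1882 → Mar 24, 1882: 11 days.
Total: 466 days.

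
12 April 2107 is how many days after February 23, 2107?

48

Feb 23, 2107 → Mar 23, 2107: 28 days (February has 28).
Mar 23, 2107 → Apr 12, 2107: 20 days.
Total: 48 days.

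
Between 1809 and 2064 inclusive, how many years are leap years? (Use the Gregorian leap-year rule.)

Multiples of 4 in [1809,2064]: 64.
Of those, multiples of 100: 2 (not leap unless ÷400).
Multiples of 400: 1.
Leap years = 64 − 2 + 1 = 63.

63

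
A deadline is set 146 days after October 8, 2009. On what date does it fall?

March 3, 2010

Oct has 31 days: +24 → Nov 1, 2009 (122 left).
Nov has 30 days: +30 → Dec 1, 2009 (92 left).
Dec has 31 days: +31 → Jan 1, 2010 (61 left).
Jan has 31 days: +31 → Feb 1, 2010 (30 left).
Feb has 28 days: +28 → Mar 1, 2010 (2 left).
+2 → Mar 3, 2010.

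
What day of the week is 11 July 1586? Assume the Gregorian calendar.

Doomsday rule: the anchor day for the 1500s is Wednesday. For year 86: 86÷12 = 7 r 2, and 2÷4 = 0, so 7+2+0 = 9.
Wednesday + 9 ≡ Friday — that's 1586's doomsday.
In July the doomsday date is Jul 11.
Jul 11 is the doomsday itself: Friday.

Friday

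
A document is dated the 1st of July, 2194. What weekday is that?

January 1, 2194 is a Wednesday.
Jan 1, 2194 → Feb 1, 2194: 31 days (January has 31).
Feb 1, 2194 → Mar 1, 2194: 28 days (February has 28).
Mar 1, 2194 → Apr 1, 2194: 31 days (March has 31).
Apr 1, 2194 → May 1, 2194: 30 days (April has 30).
May 1, 2194 → Jun 1, 2194: 31 days (May has 31).
Jun 1, 2194 → Jul 1, 2194: 30 days.
Total: 181 days.
181 mod 7 = 6, so Wednesday + 6 = Tuesday.

Tuesday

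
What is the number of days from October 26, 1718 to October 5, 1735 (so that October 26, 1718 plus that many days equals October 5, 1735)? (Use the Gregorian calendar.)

6188

Oct 26, 1718 → Oct 26, 1719: 365 days.
Oct 26, 1719 → Oct 26, 1720: 366 days (Feb 29, 1720 is in that span).
Oct 26, 1720 → Oct 26, 1721: 365 days.
Oct 26, 1721 → Oct 26, 1722: 365 days.
Oct 26, 1722 → Oct 26, 1723: 365 days.
Oct 26, 1723 → Oct 26, 1724: 366 days (Feb 29, 1724 is in that span).
Oct 26, 1724 → Oct 26, 1725: 365 days.
Oct 26, 1725 → Oct 26, 1726: 365 days.
Oct 26, 1726 → Oct 26, 1727: 365 days.
Oct 26, 1727 → Oct 26, 1728: 366 days (Feb 29, 1728 is in that span).
Oct 26, 1728 → Oct 26, 1729: 365 days.
Oct 26, 1729 → Oct 26, 1730: 365 days.
Oct 26, 1730 → Oct 26, 1731: 365 days.
Oct 26, 1731 → Oct 26, 1732: 366 days (Feb 29, 1732 is in that span).
Oct 26, 1732 → Oct 26, 1733: 365 days.
Oct 26, 1733 → Oct 26, 1734: 365 days.
Oct 26, 1734 → Nov 26, 1734: 31 days (October has 31).
Nov 26, 1734 → Dec 26, 1734: 30 days (November has 30).
Dec 26, 1734 → Jan 26, 1735: 31 days (December has 31).
Jan 26, 1735 → Feb 26, 1735: 31 days (January has 31).
Feb 26, 1735 → Mar 26, 1735: 28 days (February has 28).
Mar 26, 1735 → Apr 26, 1735: 31 days (March has 31).
Apr 26, 1735 → May 26, 1735: 30 days (April has 30).
May 26, 1735 → Jun 26, 1735: 31 days (May has 31).
Jun 26, 1735 → Jul 26, 1735: 30 days (June has 30).
Jul 26, 1735 → Aug 26, 1735: 31 days (July has 31).
Aug 26, 1735 → Sep 26, 1735: 31 days (August has 31).
Sep 26, 1735 → Oct 5, 1735: 9 days.
Total: 6188 days.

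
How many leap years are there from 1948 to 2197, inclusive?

Multiples of 4 in [1948,2197]: 63.
Of those, multiples of 100: 2 (not leap unless ÷400).
Multiples of 400: 1.
Leap years = 63 − 2 + 1 = 62.

62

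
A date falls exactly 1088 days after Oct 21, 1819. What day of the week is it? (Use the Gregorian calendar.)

Oct 21, 1819 is a Thursday.
1088 mod 7 = 3, so 1088 days after a Thursday is Thursday + 3 = Sunday.

Sunday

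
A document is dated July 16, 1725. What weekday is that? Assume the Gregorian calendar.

Doomsday rule: the anchor day for the 1700s is Sunday. For year 25: 25÷12 = 2 r 1, and 1÷4 = 0, so 2+1+0 = 3.
Sunday + 3 ≡ Wednesday — that's 1725's doomsday.
In July the doomsday date is Jul 11.
Jul 16 is 5 days after Jul 11; 5 mod 7 = 5, so Wednesday + 5 = Monday.

Monday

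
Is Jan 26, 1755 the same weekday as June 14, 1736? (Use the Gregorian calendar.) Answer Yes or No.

No

From Jun 14, 1736 to Jan 26, 1755 is 6800 days.
6800 mod 7 = 3, so they are different weekdays.
(Jun 14, 1736 is a Thursday; Jan 26, 1755 is a Sunday.)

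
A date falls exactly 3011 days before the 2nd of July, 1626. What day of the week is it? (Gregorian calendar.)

Wednesday

Jul 2, 1626 is a Thursday.
3011 mod 7 = 1, so 3011 days before a Thursday is Thursday − 1 = Wednesday.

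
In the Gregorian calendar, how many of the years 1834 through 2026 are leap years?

47

Multiples of 4 in [1834,2026]: 48.
Of those, multiples of 100: 2 (not leap unless ÷400).
Multiples of 400: 1.
Leap years = 48 − 2 + 1 = 47.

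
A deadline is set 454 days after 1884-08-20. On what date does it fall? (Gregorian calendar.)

+365 (one year) → Aug 20, 1885 (89 left).
Aug has 31 days: +12 → Sep 1, 1885 (77 left).
Sep has 30 days: +30 → Oct 1, 1885 (47 left).
Oct has 31 days: +31 → Nov 1, 1885 (16 left).
+16 → Nov 17, 1885.

November 17, 1885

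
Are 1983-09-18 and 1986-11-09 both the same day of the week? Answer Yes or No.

Yes

From Sep 18, 1983 to Nov 9, 1986 is 1148 days.
1148 mod 7 = 0, so they are the same weekday.
(Sep 18, 1983 is a Sunday; Nov 9, 1986 is a Sunday.)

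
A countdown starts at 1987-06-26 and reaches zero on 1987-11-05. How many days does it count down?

Jun 26, 1987 → Jul 26, 1987: 30 days (June has 30).
Jul 26, 1987 → Aug 26, 1987: 31 days (July has 31).
Aug 26, 1987 → Sep 26, 1987: 31 days (August has 31).
Sep 26, 1987 → Oct 26, 1987: 30 days (September has 30).
Oct 26, 1987 → Nov 5, 1987: 10 days.
Total: 132 days.

132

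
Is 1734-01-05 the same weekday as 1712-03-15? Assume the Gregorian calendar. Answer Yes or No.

From Mar 15, 1712 to Jan 5, 1734 is 7966 days.
7966 mod 7 = 0, so they are the same weekday.
(Mar 15, 1712 is a Tuesday; Jan 5, 1734 is a Tuesday.)

Yes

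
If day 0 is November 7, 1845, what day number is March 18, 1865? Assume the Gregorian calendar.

7071

Nov 7, 1845 → Nov 7, 1846: 365 days.
Nov 7, 1846 → Nov 7, 1847: 365 days.
Nov 7, 1847 → Nov 7, 1848: 366 days (Feb 29, 1848 is in that span).
Nov 7, 1848 → Nov 7, 1849: 365 days.
Nov 7, 1849 → Nov 7, 1850: 365 days.
Nov 7, 1850 → Nov 7, 1851: 365 days.
Nov 7, 1851 → Nov 7, 1852: 366 days (Feb 29, 1852 is in that span).
Nov 7, 1852 → Nov 7, 1853: 365 days.
Nov 7, 1853 → Nov 7, 1854: 365 days.
Nov 7, 1854 → Nov 7, 1855: 365 days.
Nov 7, 1855 → Nov 7, 1856: 366 days (Feb 29, 1856 is in that span).
Nov 7, 1856 → Nov 7, 1857: 365 days.
Nov 7, 1857 → Nov 7, 1858: 365 days.
Nov 7, 1858 → Nov 7, 1859: 365 days.
Nov 7, 1859 → Nov 7, 1860: 366 days (Feb 29, 1860 is in that span).
Nov 7, 1860 → Nov 7, 1861: 365 days.
Nov 7, 1861 → Nov 7, 1862: 365 days.
Nov 7, 1862 → Nov 7, 1863: 365 days.
Nov 7, 1863 → Nov 7, 1864: 366 days (Feb 29, 1864 is in that span).
Nov 7, 1864 → Dec 7, 1864: 30 days (November has 30).
Dec 7, 1864 → Jan 7, 1865: 31 days (December has 31).
Jan 7, 1865 → Feb 7, 1865: 31 days (January has 31).
Feb 7, 1865 → Mar 7, 1865: 28 days (February has 28).
Mar 7, 1865 → Mar 18, 1865: 11 days.
Total: 7071 days.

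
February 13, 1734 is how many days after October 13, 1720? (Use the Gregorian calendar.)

4871

Oct 13, 1720 → Oct 13, 1721: 365 days.
Oct 13, 1721 → Oct 13, 1722: 365 days.
Oct 13, 1722 → Oct 13, 1723: 365 days.
Oct 13, 1723 → Oct 13, 1724: 366 days (Feb 29, 1724 is in that span).
Oct 13, 1724 → Oct 13, 1725: 365 days.
Oct 13, 1725 → Oct 13, 1726: 365 days.
Oct 13, 1726 → Oct 13, 1727: 365 days.
Oct 13, 1727 → Oct 13, 1728: 366 days (Feb 29, 1728 is in that span).
Oct 13, 1728 → Oct 13, 1729: 365 days.
Oct 13, 1729 → Oct 13, 1730: 365 days.
Oct 13, 1730 → Oct 13, 1731: 365 days.
Oct 13, 1731 → Oct 13, 1732: 366 days (Feb 29, 1732 is in that span).
Oct 13, 1732 → Oct 13, 1733: 365 days.
Oct 13, 1733 → Nov 13, 1733: 31 days (October has 31).
Nov 13, 1733 → Dec 13, 1733: 30 days (November has 30).
Dec 13, 1733 → Jan 13, 1734: 31 days (December has 31).
Jan 13, 1734 → Feb 13, 1734: 31 days.
Total: 4871 days.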